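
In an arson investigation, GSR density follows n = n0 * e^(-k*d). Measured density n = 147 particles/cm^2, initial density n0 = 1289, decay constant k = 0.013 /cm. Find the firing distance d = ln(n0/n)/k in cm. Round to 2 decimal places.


GSR distance calculation:
n0/n = 1289 / 147 = 8.768707
ln(n0/n) = 2.171189
d = 2.171189 / 0.013 = 167.01 cm

167.01


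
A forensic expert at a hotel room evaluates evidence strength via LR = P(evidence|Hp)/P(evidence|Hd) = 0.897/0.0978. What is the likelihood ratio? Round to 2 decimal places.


Likelihood ratio calculation:
LR = P(E|Hp) / P(E|Hd)
LR = 0.897 / 0.0978
LR = 9.17

9.17


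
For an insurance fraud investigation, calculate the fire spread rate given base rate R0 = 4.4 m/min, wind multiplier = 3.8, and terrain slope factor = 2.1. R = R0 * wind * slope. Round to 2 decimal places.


Fire spread rate calculation:
R = R0 * wind_factor * slope_factor
= 4.4 * 3.8 * 2.1
= 16.72 * 2.1
= 35.11 m/min

35.11


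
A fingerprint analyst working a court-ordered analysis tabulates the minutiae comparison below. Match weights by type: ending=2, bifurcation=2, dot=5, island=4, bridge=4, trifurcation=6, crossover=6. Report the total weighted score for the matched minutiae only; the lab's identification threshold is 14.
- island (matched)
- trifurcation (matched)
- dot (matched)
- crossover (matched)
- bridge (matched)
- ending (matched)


Weighted minutiae match score:
  island: matched, +4 (running total 4)
  trifurcation: matched, +6 (running total 10)
  dot: matched, +5 (running total 15)
  crossover: matched, +6 (running total 21)
  bridge: matched, +4 (running total 25)
  ending: matched, +2 (running total 27)
Total score = 27
Threshold = 14; verdict = identification

27


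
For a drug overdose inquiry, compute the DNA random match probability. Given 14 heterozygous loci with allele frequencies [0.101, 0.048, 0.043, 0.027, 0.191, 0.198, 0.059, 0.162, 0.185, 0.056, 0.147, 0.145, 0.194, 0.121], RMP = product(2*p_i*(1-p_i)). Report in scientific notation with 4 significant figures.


Computing RMP for 14 loci:
Locus 1: 2 * 0.101 * 0.899 = 0.181598
Locus 2: 2 * 0.048 * 0.952 = 0.091392
Locus 3: 2 * 0.043 * 0.957 = 0.082302
Locus 4: 2 * 0.027 * 0.973 = 0.052542
Locus 5: 2 * 0.191 * 0.809 = 0.309038
Locus 6: 2 * 0.198 * 0.802 = 0.317592
Locus 7: 2 * 0.059 * 0.941 = 0.111038
Locus 8: 2 * 0.162 * 0.838 = 0.271512
Locus 9: 2 * 0.185 * 0.815 = 0.30155
Locus 10: 2 * 0.056 * 0.944 = 0.105728
Locus 11: 2 * 0.147 * 0.853 = 0.250782
Locus 12: 2 * 0.145 * 0.855 = 0.24795
Locus 13: 2 * 0.194 * 0.806 = 0.312728
Locus 14: 2 * 0.121 * 0.879 = 0.212718
RMP = 2.801e-11

2.801e-11


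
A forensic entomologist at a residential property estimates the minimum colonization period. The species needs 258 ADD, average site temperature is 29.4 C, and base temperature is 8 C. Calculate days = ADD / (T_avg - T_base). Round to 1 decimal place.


Insect development time:
Effective temperature = avg_temp - T_base = 29.4 - 8 = 21.4 C
Days = ADD / effective_temp = 258 / 21.4 = 12.1 days

12.1


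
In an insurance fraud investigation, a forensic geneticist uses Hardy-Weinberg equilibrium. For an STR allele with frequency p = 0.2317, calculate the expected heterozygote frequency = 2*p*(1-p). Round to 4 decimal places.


Hardy-Weinberg heterozygote frequency:
q = 1 - p = 1 - 0.2317 = 0.7683
2pq = 2 * 0.2317 * 0.7683 = 0.3560

0.3560


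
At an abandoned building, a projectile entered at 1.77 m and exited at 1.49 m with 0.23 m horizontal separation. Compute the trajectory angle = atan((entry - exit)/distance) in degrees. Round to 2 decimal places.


Bullet trajectory angle:
Height difference = 1.77 - 1.49 = 0.28 m
angle = atan(0.28 / 0.23)
angle = atan(1.217391)
angle = 50.60 degrees

50.60


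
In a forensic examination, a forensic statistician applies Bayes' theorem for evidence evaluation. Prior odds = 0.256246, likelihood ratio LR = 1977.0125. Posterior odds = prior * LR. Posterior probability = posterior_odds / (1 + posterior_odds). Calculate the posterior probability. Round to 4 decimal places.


Bayesian evidence evaluation:
Posterior odds = prior_odds * LR = 0.256246 * 1977.0125 = 506.6015
Posterior probability = posterior_odds / (1 + posterior_odds)
= 506.6015 / (1 + 506.6015)
= 506.6015 / 507.6015
= 0.9980

0.9980


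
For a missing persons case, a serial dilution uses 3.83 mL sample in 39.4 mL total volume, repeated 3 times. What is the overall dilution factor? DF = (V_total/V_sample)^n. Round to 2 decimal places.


Dilution factor calculation:
Single dilution = V_total / V_sample = 39.4 / 3.83 ≈ 10.287206
Number of dilutions = 3
Total DF = (39.4 / 3.83)^3 (full precision, rounded at the end) = 1088.66

1088.66


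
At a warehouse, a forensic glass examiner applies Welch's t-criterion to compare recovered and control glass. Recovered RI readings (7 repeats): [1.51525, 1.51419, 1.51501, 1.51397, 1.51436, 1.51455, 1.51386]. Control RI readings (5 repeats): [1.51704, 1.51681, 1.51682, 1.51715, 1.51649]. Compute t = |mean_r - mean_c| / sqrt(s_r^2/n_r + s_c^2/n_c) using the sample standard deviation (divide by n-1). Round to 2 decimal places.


Welch's t-criterion for glass RI comparison:
Recovered mean = sum / n_r = 10.60119 / 7 = 1.5144557
Control mean = sum / n_c = 7.58431 / 5 = 1.516862
Recovered sample variance s_r^2 = 2.69595e-07
Control sample variance s_c^2 = 6.437e-08
Welch SE (unpooled) = sqrt(s_r^2/n_r + s_c^2/n_c) = sqrt(3.85136e-08 + 1.2874e-08) = sqrt(5.13876e-08) = 0.000226688
|mean_r - mean_c| = 0.00240629
t = 0.00240629 / 0.000226688 = 10.61

10.61


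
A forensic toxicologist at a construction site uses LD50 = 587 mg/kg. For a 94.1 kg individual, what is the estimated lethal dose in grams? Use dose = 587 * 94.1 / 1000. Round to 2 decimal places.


Lethal dose calculation:
Lethal dose = LD50 * body_weight / 1000
= 587 * 94.1 / 1000
= 55236.7 / 1000
= 55.24 g

55.24


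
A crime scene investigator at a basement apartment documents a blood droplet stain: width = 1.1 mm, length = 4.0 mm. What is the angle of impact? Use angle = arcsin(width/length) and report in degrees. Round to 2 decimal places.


Blood spatter impact angle calculation:
width / length = 1.1 / 4.0 = 0.275
angle = arcsin(0.275)
angle = 15.96 degrees

15.96


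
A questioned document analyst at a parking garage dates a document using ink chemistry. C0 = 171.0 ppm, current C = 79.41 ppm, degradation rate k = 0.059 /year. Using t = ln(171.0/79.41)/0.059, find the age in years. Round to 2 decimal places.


Document age estimation:
C0/C = 171.0 / 79.41 = 2.153381
ln(C0/C) = 0.767039
t = 0.767039 / 0.059 = 13.00 years

13.00


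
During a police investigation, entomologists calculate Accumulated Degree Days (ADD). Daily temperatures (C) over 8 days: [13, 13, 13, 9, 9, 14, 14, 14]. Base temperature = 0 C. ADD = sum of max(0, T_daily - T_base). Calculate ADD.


Computing ADD day by day:
Day 1: max(0, 13 - 0) = 13
Day 2: max(0, 13 - 0) = 13
Day 3: max(0, 13 - 0) = 13
Day 4: max(0, 9 - 0) = 9
Day 5: max(0, 9 - 0) = 9
Day 6: max(0, 14 - 0) = 14
Day 7: max(0, 14 - 0) = 14
Day 8: max(0, 14 - 0) = 14
Total ADD = 99

99


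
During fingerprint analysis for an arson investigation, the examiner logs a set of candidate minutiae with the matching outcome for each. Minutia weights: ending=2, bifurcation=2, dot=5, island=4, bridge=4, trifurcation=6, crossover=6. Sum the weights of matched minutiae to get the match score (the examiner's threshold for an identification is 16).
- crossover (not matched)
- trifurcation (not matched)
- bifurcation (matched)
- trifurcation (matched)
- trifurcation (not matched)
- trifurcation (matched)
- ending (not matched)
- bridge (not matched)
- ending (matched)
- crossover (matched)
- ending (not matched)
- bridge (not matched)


Weighted minutiae match score:
  crossover: not matched, +0
  trifurcation: not matched, +0
  bifurcation: matched, +2 (running total 2)
  trifurcation: matched, +6 (running total 8)
  trifurcation: not matched, +0
  trifurcation: matched, +6 (running total 14)
  ending: not matched, +0
  bridge: not matched, +0
  ending: matched, +2 (running total 16)
  crossover: matched, +6 (running total 22)
  ending: not matched, +0
  bridge: not matched, +0
Total score = 22
Threshold = 16; verdict = identification

22


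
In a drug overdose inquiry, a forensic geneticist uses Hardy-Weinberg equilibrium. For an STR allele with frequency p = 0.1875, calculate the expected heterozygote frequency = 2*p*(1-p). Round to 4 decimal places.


Hardy-Weinberg heterozygote frequency:
q = 1 - p = 1 - 0.1875 = 0.8125
2pq = 2 * 0.1875 * 0.8125 = 0.3047

0.3047


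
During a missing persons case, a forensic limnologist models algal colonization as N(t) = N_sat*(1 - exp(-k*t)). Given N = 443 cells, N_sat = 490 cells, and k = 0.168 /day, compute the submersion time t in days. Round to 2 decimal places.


PMSI from diatom colonization curve:
N / N_sat = 443 / 490 = 0.904082
1 - N/N_sat = 0.095918
ln(1 - N/N_sat) = -2.344262
t = -ln(1 - N/N_sat) / k = -(-2.344262) / 0.168 = 13.95 days

13.95


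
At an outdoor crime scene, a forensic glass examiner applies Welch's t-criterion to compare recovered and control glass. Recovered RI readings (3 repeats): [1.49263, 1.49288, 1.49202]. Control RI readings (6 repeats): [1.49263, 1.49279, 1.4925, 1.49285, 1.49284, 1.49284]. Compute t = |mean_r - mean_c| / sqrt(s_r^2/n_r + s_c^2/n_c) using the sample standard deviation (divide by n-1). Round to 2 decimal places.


Welch's t-criterion for glass RI comparison:
Recovered mean = sum / n_r = 4.47753 / 3 = 1.49251
Control mean = sum / n_c = 8.95645 / 6 = 1.4927417
Recovered sample variance s_r^2 = 1.957e-07
Control sample variance s_c^2 = 2.08567e-08
Welch SE (unpooled) = sqrt(s_r^2/n_r + s_c^2/n_c) = sqrt(6.52333e-08 + 3.47611e-09) = sqrt(6.87094e-08) = 0.000262125
|mean_r - mean_c| = 0.000231667
t = 0.000231667 / 0.000262125 = 0.88

0.88


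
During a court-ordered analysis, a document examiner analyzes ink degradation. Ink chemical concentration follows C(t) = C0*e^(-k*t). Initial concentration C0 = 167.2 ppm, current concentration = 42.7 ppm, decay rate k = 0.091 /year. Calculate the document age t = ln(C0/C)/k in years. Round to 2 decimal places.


Document age estimation:
C0/C = 167.2 / 42.7 = 3.915691
ln(C0/C) = 1.364992
t = 1.364992 / 0.091 = 15.00 years

15.00


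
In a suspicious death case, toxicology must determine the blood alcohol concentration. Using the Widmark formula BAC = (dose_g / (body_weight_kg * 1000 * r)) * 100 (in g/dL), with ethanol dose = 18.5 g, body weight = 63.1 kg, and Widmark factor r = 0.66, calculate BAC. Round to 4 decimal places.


Applying the Widmark formula:
BAC = (dose_g / (body_wt * 1000 * r)) * 100
Denominator = 63.1 * 1000 * 0.66 = 41646
BAC = (18.5 / 41646) * 100
BAC = 0.0444 g/dL

0.0444


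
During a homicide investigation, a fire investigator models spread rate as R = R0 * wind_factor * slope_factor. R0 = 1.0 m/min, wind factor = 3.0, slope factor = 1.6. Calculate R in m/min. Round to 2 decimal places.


Fire spread rate calculation:
R = R0 * wind_factor * slope_factor
= 1.0 * 3.0 * 1.6
= 3 * 1.6
= 4.80 m/min

4.80


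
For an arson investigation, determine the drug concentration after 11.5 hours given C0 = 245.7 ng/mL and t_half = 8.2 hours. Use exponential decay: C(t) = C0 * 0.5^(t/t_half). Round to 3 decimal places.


Drug concentration decay:
Number of half-lives = t / t_half = 11.5 / 8.2 = 1.402439
Decay factor = 0.5^1.402439 = 0.37828907
C(t) = 245.7 * 0.37828907 = 92.946 ng/mL

92.946


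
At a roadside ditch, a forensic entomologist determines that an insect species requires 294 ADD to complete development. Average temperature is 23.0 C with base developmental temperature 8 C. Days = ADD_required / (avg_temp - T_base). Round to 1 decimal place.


Insect development time:
Effective temperature = avg_temp - T_base = 23.0 - 8 = 15.0 C
Days = ADD / effective_temp = 294 / 15.0 = 19.6 days

19.6


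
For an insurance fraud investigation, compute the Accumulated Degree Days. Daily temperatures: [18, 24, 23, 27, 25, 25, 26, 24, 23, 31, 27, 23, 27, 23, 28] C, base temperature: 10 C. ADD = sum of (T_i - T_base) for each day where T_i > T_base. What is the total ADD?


Computing ADD day by day:
Day 1: max(0, 18 - 10) = 8
Day 2: max(0, 24 - 10) = 14
Day 3: max(0, 23 - 10) = 13
Day 4: max(0, 27 - 10) = 17
Day 5: max(0, 25 - 10) = 15
Day 6: max(0, 25 - 10) = 15
Day 7: max(0, 26 - 10) = 16
Day 8: max(0, 24 - 10) = 14
Day 9: max(0, 23 - 10) = 13
Day 10: max(0, 31 - 10) = 21
Day 11: max(0, 27 - 10) = 17
Day 12: max(0, 23 - 10) = 13
Day 13: max(0, 27 - 10) = 17
Day 14: max(0, 23 - 10) = 13
Day 15: max(0, 28 - 10) = 18
Total ADD = 224

224


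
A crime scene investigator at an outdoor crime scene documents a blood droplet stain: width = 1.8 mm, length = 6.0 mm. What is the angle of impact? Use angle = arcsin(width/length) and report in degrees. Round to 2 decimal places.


Blood spatter impact angle calculation:
width / length = 1.8 / 6.0 = 0.3
angle = arcsin(0.3)
angle = 17.46 degrees

17.46


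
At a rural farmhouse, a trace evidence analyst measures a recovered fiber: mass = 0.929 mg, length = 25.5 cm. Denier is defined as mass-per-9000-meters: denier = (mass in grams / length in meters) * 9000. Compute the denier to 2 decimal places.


Denier calculation:
Mass in grams = 0.929 mg / 1000 = 0.000929 g
Length in meters = 25.5 cm / 100 = 0.255 m
Linear density = mass / length = 0.000929 / 0.255 = 0.00364314 g/m
Denier = (g/m) * 9000 = 0.00364314 * 9000 = 32.79

32.79


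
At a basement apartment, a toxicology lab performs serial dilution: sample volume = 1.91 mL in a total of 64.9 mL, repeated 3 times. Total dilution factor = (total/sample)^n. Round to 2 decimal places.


Dilution factor calculation:
Single dilution = V_total / V_sample = 64.9 / 1.91 ≈ 33.979058
Number of dilutions = 3
Total DF = (64.9 / 1.91)^3 (full precision, rounded at the end) = 39231.42

39231.42


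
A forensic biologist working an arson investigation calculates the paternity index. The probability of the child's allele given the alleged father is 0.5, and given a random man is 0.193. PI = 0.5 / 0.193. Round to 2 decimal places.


Paternity Index calculation:
PI = P(allele|father) / P(allele|random)
PI = 0.5 / 0.193
PI = 2.59

2.59


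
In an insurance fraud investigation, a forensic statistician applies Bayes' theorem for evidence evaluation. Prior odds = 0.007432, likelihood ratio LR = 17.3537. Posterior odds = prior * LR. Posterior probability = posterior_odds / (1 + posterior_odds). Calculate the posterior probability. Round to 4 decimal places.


Bayesian evidence evaluation:
Posterior odds = prior_odds * LR = 0.007432 * 17.3537 = 0.1289727
Posterior probability = posterior_odds / (1 + posterior_odds)
= 0.1289727 / (1 + 0.1289727)
= 0.1289727 / 1.1289727
= 0.1142

0.1142


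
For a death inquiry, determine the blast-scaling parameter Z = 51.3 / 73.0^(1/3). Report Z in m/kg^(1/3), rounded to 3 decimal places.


Scaled distance calculation:
W^(1/3) = 73.0^(1/3) = 4.179339
Z = R / W^(1/3) = 51.3 / 4.179339
Z = 12.275 m/kg^(1/3)

12.275


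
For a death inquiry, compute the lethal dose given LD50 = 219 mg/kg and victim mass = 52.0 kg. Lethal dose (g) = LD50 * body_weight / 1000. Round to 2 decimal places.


Lethal dose calculation:
Lethal dose = LD50 * body_weight / 1000
= 219 * 52.0 / 1000
= 11388 / 1000
= 11.39 g

11.39


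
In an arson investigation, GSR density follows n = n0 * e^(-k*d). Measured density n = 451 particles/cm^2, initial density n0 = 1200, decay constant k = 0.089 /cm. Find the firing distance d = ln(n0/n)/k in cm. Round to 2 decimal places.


GSR distance calculation:
n0/n = 1200 / 451 = 2.660754
ln(n0/n) = 0.97861
d = 0.97861 / 0.089 = 11.00 cm

11.00


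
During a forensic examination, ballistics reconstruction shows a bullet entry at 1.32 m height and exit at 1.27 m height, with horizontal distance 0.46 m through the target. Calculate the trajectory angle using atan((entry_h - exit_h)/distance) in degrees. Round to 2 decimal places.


Bullet trajectory angle:
Height difference = 1.32 - 1.27 = 0.05 m
angle = atan(0.05 / 0.46)
angle = atan(0.108696)
angle = 6.20 degrees

6.20


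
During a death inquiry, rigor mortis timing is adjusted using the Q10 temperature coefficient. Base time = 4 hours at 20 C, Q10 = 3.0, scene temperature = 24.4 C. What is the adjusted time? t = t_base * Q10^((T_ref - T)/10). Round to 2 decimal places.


Rigor mortis time adjustment:
Exponent = (T_ref - T_actual) / 10 = (20 - 24.4) / 10 = -0.44
Q10 factor = 3.0^-0.44 = 0.61669
t_adjusted = 4 * 0.61669 = 2.47 hours

2.47


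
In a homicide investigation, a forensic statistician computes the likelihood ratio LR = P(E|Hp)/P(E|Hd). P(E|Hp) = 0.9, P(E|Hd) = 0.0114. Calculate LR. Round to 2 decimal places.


Likelihood ratio calculation:
LR = P(E|Hp) / P(E|Hd)
LR = 0.9 / 0.0114
LR = 78.95

78.95


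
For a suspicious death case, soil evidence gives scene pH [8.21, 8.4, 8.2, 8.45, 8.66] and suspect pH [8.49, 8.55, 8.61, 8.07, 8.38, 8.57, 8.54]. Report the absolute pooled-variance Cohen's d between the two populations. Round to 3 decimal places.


Pooled-variance Cohen's d for soil pH comparison:
Scene mean = 41.92 / 5 = 8.384
Suspect mean = 59.21 / 7 = 8.458571
Scene sample variance s_s^2 = 0.03623
Suspect sample variance s_c^2 = 0.034748
Pooled variance = ((n_s-1)*s_s^2 + (n_c-1)*s_c^2) / (n_s + n_c - 2) = 0.035341
Pooled SD = sqrt(0.035341) = 0.187992
Mean difference = -0.074571
|d| = |-0.074571| / 0.187992 = 0.397

0.397


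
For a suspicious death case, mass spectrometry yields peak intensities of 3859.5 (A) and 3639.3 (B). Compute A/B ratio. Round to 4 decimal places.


Spectral peak ratio:
Peak A = 3859.5 counts
Peak B = 3639.3 counts
Ratio = 3859.5 / 3639.3 = 1.0605

1.0605


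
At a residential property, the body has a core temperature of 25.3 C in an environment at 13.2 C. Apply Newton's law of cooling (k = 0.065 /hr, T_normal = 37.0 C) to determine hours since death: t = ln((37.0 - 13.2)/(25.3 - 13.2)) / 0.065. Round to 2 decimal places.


Using Newton's law of cooling:
t = ln((T_normal - T_ambient) / (T_body - T_ambient)) / k
T_normal - T_ambient = 23.8
T_body - T_ambient = 12.1
Ratio = 1.966942
ln(ratio) = 0.67648
t = 0.67648 / 0.065 = 10.41 hours

10.41


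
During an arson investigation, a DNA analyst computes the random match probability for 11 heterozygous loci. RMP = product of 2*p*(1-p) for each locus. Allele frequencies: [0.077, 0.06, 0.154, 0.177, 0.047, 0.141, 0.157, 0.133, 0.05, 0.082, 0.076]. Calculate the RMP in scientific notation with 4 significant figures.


Computing RMP for 11 loci:
Locus 1: 2 * 0.077 * 0.923 = 0.142142
Locus 2: 2 * 0.06 * 0.94 = 0.1128
Locus 3: 2 * 0.154 * 0.846 = 0.260568
Locus 4: 2 * 0.177 * 0.823 = 0.291342
Locus 5: 2 * 0.047 * 0.953 = 0.089582
Locus 6: 2 * 0.141 * 0.859 = 0.242238
Locus 7: 2 * 0.157 * 0.843 = 0.264702
Locus 8: 2 * 0.133 * 0.867 = 0.230622
Locus 9: 2 * 0.05 * 0.95 = 0.095
Locus 10: 2 * 0.082 * 0.918 = 0.150552
Locus 11: 2 * 0.076 * 0.924 = 0.140448
RMP = 3.239e-09

3.239e-09


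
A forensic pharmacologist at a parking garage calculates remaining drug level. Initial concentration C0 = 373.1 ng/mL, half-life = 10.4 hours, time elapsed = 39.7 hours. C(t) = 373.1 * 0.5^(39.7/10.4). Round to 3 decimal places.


Drug concentration decay:
Number of half-lives = t / t_half = 39.7 / 10.4 = 3.817308
Decay factor = 0.5^3.817308 = 0.07093749
C(t) = 373.1 * 0.07093749 = 26.467 ng/mL

26.467


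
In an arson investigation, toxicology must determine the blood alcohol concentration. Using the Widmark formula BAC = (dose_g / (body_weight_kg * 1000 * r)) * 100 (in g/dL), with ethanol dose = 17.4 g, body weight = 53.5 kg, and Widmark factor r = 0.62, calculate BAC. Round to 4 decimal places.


Applying the Widmark formula:
BAC = (dose_g / (body_wt * 1000 * r)) * 100
Denominator = 53.5 * 1000 * 0.62 = 33170
BAC = (17.4 / 33170) * 100
BAC = 0.0525 g/dL

0.0525


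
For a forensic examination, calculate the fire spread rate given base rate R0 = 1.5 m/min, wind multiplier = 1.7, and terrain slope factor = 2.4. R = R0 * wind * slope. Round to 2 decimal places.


Fire spread rate calculation:
R = R0 * wind_factor * slope_factor
= 1.5 * 1.7 * 2.4
= 2.55 * 2.4
= 6.12 m/min

6.12


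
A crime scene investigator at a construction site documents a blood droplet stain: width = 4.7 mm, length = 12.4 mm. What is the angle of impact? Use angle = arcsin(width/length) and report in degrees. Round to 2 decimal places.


Blood spatter impact angle calculation:
width / length = 4.7 / 12.4 = 0.379032
angle = arcsin(0.379032)
angle = 22.27 degrees

22.27


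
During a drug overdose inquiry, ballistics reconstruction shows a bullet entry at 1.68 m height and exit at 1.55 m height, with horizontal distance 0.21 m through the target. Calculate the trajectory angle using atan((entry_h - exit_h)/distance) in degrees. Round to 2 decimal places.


Bullet trajectory angle:
Height difference = 1.68 - 1.55 = 0.13 m
angle = atan(0.13 / 0.21)
angle = atan(0.619048)
angle = 31.76 degrees

31.76


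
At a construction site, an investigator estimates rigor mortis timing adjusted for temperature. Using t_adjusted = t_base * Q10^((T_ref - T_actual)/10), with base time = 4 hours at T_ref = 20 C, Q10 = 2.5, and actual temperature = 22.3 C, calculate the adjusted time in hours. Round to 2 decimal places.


Rigor mortis time adjustment:
Exponent = (T_ref - T_actual) / 10 = (20 - 22.3) / 10 = -0.23
Q10 factor = 2.5^-0.23 = 0.80998
t_adjusted = 4 * 0.80998 = 3.24 hours

3.24


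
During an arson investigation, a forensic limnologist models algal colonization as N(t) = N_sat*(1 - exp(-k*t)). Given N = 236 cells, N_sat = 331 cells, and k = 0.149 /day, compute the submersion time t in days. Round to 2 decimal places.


PMSI from diatom colonization curve:
N / N_sat = 236 / 331 = 0.712991
1 - N/N_sat = 0.287009
ln(1 - N/N_sat) = -1.248242
t = -ln(1 - N/N_sat) / k = -(-1.248242) / 0.149 = 8.38 days

8.38


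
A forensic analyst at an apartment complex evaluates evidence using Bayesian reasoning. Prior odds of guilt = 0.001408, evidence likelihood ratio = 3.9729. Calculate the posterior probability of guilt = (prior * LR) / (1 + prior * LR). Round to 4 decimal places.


Bayesian evidence evaluation:
Posterior odds = prior_odds * LR = 0.001408 * 3.9729 = 0.005593843
Posterior probability = posterior_odds / (1 + posterior_odds)
= 0.005593843 / (1 + 0.005593843)
= 0.005593843 / 1.005593843
= 0.0056

0.0056


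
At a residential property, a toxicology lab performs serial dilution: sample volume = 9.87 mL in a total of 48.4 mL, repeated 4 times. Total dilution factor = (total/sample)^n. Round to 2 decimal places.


Dilution factor calculation:
Single dilution = V_total / V_sample = 48.4 / 9.87 ≈ 4.903749
Number of dilutions = 4
Total DF = (48.4 / 9.87)^4 (full precision, rounded at the end) = 578.25

578.25


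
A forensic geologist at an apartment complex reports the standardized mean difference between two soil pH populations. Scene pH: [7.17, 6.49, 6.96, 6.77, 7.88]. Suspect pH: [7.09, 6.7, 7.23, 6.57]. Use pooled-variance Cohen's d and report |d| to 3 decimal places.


Pooled-variance Cohen's d for soil pH comparison:
Scene mean = 35.27 / 5 = 7.054
Suspect mean = 27.59 / 4 = 6.8975
Scene sample variance s_s^2 = 0.27583
Suspect sample variance s_c^2 = 0.097958
Pooled variance = ((n_s-1)*s_s^2 + (n_c-1)*s_c^2) / (n_s + n_c - 2) = 0.199599
Pooled SD = sqrt(0.199599) = 0.446765
Mean difference = 0.1565
|d| = |0.1565| / 0.446765 = 0.350

0.350


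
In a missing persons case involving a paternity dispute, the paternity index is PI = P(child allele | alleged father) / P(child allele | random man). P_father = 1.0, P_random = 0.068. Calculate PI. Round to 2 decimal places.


Paternity Index calculation:
PI = P(allele|father) / P(allele|random)
PI = 1.0 / 0.068
PI = 14.71

14.71


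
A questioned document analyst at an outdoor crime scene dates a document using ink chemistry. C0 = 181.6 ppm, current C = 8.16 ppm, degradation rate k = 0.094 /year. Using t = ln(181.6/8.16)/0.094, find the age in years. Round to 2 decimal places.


Document age estimation:
C0/C = 181.6 / 8.16 = 22.254902
ln(C0/C) = 3.102562
t = 3.102562 / 0.094 = 33.01 years

33.01


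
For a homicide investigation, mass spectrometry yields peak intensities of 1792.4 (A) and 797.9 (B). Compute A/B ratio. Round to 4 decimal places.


Spectral peak ratio:
Peak A = 1792.4 counts
Peak B = 797.9 counts
Ratio = 1792.4 / 797.9 = 2.2464

2.2464


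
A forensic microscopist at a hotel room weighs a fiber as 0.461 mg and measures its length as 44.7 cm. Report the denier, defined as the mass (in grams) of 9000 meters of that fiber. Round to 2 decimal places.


Denier calculation:
Mass in grams = 0.461 mg / 1000 = 0.000461 g
Length in meters = 44.7 cm / 100 = 0.447 m
Linear density = mass / length = 0.000461 / 0.447 = 0.00103132 g/m
Denier = (g/m) * 9000 = 0.00103132 * 9000 = 9.28

9.28


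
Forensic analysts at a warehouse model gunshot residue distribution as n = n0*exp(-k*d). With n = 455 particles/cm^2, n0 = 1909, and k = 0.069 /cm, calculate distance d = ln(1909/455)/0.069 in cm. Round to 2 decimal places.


GSR distance calculation:
n0/n = 1909 / 455 = 4.195604
ln(n0/n) = 1.434037
d = 1.434037 / 0.069 = 20.78 cm

20.78


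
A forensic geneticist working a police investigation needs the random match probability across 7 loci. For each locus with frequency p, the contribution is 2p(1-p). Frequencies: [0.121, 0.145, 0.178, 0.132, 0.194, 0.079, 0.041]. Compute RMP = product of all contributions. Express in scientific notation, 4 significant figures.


Computing RMP for 7 loci:
Locus 1: 2 * 0.121 * 0.879 = 0.212718
Locus 2: 2 * 0.145 * 0.855 = 0.24795
Locus 3: 2 * 0.178 * 0.822 = 0.292632
Locus 4: 2 * 0.132 * 0.868 = 0.229152
Locus 5: 2 * 0.194 * 0.806 = 0.312728
Locus 6: 2 * 0.079 * 0.921 = 0.145518
Locus 7: 2 * 0.041 * 0.959 = 0.078638
RMP = 1.266e-05

1.266e-05


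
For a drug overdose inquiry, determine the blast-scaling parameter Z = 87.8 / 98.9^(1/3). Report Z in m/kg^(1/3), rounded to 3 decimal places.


Scaled distance calculation:
W^(1/3) = 98.9^(1/3) = 4.624507
Z = R / W^(1/3) = 87.8 / 4.624507
Z = 18.986 m/kg^(1/3)

18.986


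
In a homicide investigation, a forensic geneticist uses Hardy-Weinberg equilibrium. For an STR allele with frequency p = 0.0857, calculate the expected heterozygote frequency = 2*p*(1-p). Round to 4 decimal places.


Hardy-Weinberg heterozygote frequency:
q = 1 - p = 1 - 0.0857 = 0.9143
2pq = 2 * 0.0857 * 0.9143 = 0.1567

0.1567


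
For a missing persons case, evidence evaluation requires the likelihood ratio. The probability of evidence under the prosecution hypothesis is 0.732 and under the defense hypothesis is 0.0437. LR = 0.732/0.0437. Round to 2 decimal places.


Likelihood ratio calculation:
LR = P(E|Hp) / P(E|Hd)
LR = 0.732 / 0.0437
LR = 16.75

16.75


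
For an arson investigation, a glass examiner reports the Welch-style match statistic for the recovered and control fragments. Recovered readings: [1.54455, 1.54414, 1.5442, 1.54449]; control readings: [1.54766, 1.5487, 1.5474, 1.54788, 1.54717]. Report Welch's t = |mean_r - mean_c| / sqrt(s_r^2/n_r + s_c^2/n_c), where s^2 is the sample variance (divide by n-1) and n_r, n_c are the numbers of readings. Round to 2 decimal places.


Welch's t-criterion for glass RI comparison:
Recovered mean = sum / n_r = 6.17738 / 4 = 1.544345
Control mean = sum / n_c = 7.73881 / 5 = 1.547762
Recovered sample variance s_r^2 = 4.20333e-08
Control sample variance s_c^2 = 3.4642e-07
Welch SE (unpooled) = sqrt(s_r^2/n_r + s_c^2/n_c) = sqrt(1.05083e-08 + 6.9284e-08) = sqrt(7.97923e-08) = 0.000282475
|mean_r - mean_c| = 0.003417
t = 0.003417 / 0.000282475 = 12.10

12.10


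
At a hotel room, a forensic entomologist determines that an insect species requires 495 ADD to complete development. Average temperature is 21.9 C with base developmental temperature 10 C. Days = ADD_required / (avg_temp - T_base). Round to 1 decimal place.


Insect development time:
Effective temperature = avg_temp - T_base = 21.9 - 10 = 11.9 C
Days = ADD / effective_temp = 495 / 11.9 = 41.6 days

41.6


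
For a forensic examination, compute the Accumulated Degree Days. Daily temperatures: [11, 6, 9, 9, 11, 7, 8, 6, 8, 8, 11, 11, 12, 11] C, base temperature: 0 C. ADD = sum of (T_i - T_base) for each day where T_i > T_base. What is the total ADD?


Computing ADD day by day:
Day 1: max(0, 11 - 0) = 11
Day 2: max(0, 6 - 0) = 6
Day 3: max(0, 9 - 0) = 9
Day 4: max(0, 9 - 0) = 9
Day 5: max(0, 11 - 0) = 11
Day 6: max(0, 7 - 0) = 7
Day 7: max(0, 8 - 0) = 8
Day 8: max(0, 6 - 0) = 6
Day 9: max(0, 8 - 0) = 8
Day 10: max(0, 8 - 0) = 8
Day 11: max(0, 11 - 0) = 11
Day 12: max(0, 11 - 0) = 11
Day 13: max(0, 12 - 0) = 12
Day 14: max(0, 11 - 0) = 11
Total ADD = 128

128


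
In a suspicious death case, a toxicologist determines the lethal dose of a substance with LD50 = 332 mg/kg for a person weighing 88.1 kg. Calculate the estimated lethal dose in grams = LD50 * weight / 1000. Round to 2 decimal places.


Lethal dose calculation:
Lethal dose = LD50 * body_weight / 1000
= 332 * 88.1 / 1000
= 29249.2 / 1000
= 29.25 g

29.25


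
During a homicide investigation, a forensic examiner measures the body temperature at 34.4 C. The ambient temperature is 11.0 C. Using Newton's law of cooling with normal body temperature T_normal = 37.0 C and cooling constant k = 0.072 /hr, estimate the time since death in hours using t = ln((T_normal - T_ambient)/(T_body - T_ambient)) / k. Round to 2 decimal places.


Using Newton's law of cooling:
t = ln((T_normal - T_ambient) / (T_body - T_ambient)) / k
T_normal - T_ambient = 26.0
T_body - T_ambient = 23.4
Ratio = 1.111111
ln(ratio) = 0.10536
t = 0.10536 / 0.072 = 1.46 hours

1.46


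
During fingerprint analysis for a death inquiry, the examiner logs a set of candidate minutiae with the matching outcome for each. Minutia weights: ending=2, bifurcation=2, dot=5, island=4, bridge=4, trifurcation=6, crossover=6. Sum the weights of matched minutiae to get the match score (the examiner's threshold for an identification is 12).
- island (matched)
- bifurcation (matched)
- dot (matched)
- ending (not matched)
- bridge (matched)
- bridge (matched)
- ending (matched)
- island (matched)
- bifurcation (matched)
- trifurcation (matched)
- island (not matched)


Weighted minutiae match score:
  island: matched, +4 (running total 4)
  bifurcation: matched, +2 (running total 6)
  dot: matched, +5 (running total 11)
  ending: not matched, +0
  bridge: matched, +4 (running total 15)
  bridge: matched, +4 (running total 19)
  ending: matched, +2 (running total 21)
  island: matched, +4 (running total 25)
  bifurcation: matched, +2 (running total 27)
  trifurcation: matched, +6 (running total 33)
  island: not matched, +0
Total score = 33
Threshold = 12; verdict = identification

33


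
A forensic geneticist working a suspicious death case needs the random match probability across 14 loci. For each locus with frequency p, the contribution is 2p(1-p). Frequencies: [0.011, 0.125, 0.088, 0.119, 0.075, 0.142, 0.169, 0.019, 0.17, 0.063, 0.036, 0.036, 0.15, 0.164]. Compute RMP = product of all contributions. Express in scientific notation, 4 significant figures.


Computing RMP for 14 loci:
Locus 1: 2 * 0.011 * 0.989 = 0.021758
Locus 2: 2 * 0.125 * 0.875 = 0.21875
Locus 3: 2 * 0.088 * 0.912 = 0.160512
Locus 4: 2 * 0.119 * 0.881 = 0.209678
Locus 5: 2 * 0.075 * 0.925 = 0.13875
Locus 6: 2 * 0.142 * 0.858 = 0.243672
Locus 7: 2 * 0.169 * 0.831 = 0.280878
Locus 8: 2 * 0.019 * 0.981 = 0.037278
Locus 9: 2 * 0.17 * 0.83 = 0.2822
Locus 10: 2 * 0.063 * 0.937 = 0.118062
Locus 11: 2 * 0.036 * 0.964 = 0.069408
Locus 12: 2 * 0.036 * 0.964 = 0.069408
Locus 13: 2 * 0.15 * 0.85 = 0.255
Locus 14: 2 * 0.164 * 0.836 = 0.274208
RMP = 6.364e-13

6.364e-13


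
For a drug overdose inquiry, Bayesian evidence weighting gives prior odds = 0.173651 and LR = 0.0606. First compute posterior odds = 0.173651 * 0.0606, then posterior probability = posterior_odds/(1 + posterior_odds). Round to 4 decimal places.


Bayesian evidence evaluation:
Posterior odds = prior_odds * LR = 0.173651 * 0.0606 = 0.01052325
Posterior probability = posterior_odds / (1 + posterior_odds)
= 0.01052325 / (1 + 0.01052325)
= 0.01052325 / 1.01052325
= 0.0104

0.0104


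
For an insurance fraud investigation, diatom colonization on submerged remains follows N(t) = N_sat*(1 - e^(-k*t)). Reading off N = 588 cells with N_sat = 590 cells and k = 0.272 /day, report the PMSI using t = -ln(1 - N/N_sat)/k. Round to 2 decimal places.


PMSI from diatom colonization curve:
N / N_sat = 588 / 590 = 0.99661
1 - N/N_sat = 0.00339
ln(1 - N/N_sat) = -5.686925
t = -ln(1 - N/N_sat) / k = -(-5.686925) / 0.272 = 20.91 days

20.91


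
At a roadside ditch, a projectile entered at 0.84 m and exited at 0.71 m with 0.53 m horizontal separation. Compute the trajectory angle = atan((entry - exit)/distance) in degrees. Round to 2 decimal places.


Bullet trajectory angle:
Height difference = 0.84 - 0.71 = 0.13 m
angle = atan(0.13 / 0.53)
angle = atan(0.245283)
angle = 13.78 degrees

13.78


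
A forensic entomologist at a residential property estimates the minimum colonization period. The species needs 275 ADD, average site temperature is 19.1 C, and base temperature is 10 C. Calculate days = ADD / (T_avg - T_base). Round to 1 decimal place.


Insect development time:
Effective temperature = avg_temp - T_base = 19.1 - 10 = 9.1 C
Days = ADD / effective_temp = 275 / 9.1 = 30.2 days

30.2


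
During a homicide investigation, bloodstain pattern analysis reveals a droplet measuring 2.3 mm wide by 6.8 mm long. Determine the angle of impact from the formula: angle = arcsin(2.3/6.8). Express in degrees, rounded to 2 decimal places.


Blood spatter impact angle calculation:
width / length = 2.3 / 6.8 = 0.338235
angle = arcsin(0.338235)
angle = 19.77 degrees

19.77


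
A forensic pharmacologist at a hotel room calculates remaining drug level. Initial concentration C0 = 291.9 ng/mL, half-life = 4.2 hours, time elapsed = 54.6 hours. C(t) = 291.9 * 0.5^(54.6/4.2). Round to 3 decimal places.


Drug concentration decay:
Number of half-lives = t / t_half = 54.6 / 4.2 = 13
Decay factor = 0.5^13 = 0.00012207
C(t) = 291.9 * 0.00012207 = 0.036 ng/mL

0.036


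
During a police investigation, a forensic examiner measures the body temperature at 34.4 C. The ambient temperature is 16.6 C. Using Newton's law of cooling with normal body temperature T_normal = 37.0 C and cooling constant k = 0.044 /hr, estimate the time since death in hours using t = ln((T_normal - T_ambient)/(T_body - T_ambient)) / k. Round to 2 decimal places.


Using Newton's law of cooling:
t = ln((T_normal - T_ambient) / (T_body - T_ambient)) / k
T_normal - T_ambient = 20.4
T_body - T_ambient = 17.8
Ratio = 1.146067
ln(ratio) = 0.136336
t = 0.136336 / 0.044 = 3.10 hours

3.10


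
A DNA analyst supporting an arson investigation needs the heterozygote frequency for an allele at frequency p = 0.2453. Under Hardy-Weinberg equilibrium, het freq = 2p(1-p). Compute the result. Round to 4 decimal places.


Hardy-Weinberg heterozygote frequency:
q = 1 - p = 1 - 0.2453 = 0.7547
2pq = 2 * 0.2453 * 0.7547 = 0.3703

0.3703


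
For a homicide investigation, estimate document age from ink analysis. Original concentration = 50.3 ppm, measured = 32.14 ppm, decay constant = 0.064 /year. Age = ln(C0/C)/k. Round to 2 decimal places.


Document age estimation:
C0/C = 50.3 / 32.14 = 1.565028
ln(C0/C) = 0.447904
t = 0.447904 / 0.064 = 7.00 years

7.00


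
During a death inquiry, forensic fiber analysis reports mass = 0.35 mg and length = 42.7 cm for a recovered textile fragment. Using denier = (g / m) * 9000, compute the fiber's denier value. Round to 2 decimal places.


Denier calculation:
Mass in grams = 0.35 mg / 1000 = 0.00035 g
Length in meters = 42.7 cm / 100 = 0.427 m
Linear density = mass / length = 0.00035 / 0.427 = 0.00081967 g/m
Denier = (g/m) * 9000 = 0.00081967 * 9000 = 7.38

7.38


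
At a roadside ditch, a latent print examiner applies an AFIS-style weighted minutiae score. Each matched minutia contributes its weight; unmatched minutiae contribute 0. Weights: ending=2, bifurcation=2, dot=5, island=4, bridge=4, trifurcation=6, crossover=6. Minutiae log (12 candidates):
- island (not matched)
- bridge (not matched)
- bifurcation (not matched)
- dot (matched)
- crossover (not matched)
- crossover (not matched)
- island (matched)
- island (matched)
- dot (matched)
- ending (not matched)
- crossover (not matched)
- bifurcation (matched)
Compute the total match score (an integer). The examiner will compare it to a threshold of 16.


Weighted minutiae match score:
  island: not matched, +0
  bridge: not matched, +0
  bifurcation: not matched, +0
  dot: matched, +5 (running total 5)
  crossover: not matched, +0
  crossover: not matched, +0
  island: matched, +4 (running total 9)
  island: matched, +4 (running total 13)
  dot: matched, +5 (running total 18)
  ending: not matched, +0
  crossover: not matched, +0
  bifurcation: matched, +2 (running total 20)
Total score = 20
Threshold = 16; verdict = identification

20


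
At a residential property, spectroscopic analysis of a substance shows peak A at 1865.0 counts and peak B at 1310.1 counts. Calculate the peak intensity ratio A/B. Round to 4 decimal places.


Spectral peak ratio:
Peak A = 1865.0 counts
Peak B = 1310.1 counts
Ratio = 1865.0 / 1310.1 = 1.4236

1.4236


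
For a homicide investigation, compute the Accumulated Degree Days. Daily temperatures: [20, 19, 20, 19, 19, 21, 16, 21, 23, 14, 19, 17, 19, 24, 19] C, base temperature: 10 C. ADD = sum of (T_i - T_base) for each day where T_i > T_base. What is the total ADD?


Computing ADD day by day:
Day 1: max(0, 20 - 10) = 10
Day 2: max(0, 19 - 10) = 9
Day 3: max(0, 20 - 10) = 10
Day 4: max(0, 19 - 10) = 9
Day 5: max(0, 19 - 10) = 9
Day 6: max(0, 21 - 10) = 11
Day 7: max(0, 16 - 10) = 6
Day 8: max(0, 21 - 10) = 11
Day 9: max(0, 23 - 10) = 13
Day 10: max(0, 14 - 10) = 4
Day 11: max(0, 19 - 10) = 9
Day 12: max(0, 17 - 10) = 7
Day 13: max(0, 19 - 10) = 9
Day 14: max(0, 24 - 10) = 14
Day 15: max(0, 19 - 10) = 9
Total ADD = 140

140


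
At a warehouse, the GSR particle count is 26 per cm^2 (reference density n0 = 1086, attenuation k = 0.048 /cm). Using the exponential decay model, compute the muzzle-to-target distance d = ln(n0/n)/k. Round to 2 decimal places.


GSR distance calculation:
n0/n = 1086 / 26 = 41.769231
ln(n0/n) = 3.73216
d = 3.73216 / 0.048 = 77.75 cm

77.75


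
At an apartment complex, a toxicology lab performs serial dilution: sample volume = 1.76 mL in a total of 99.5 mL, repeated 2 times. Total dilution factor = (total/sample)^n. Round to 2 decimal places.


Dilution factor calculation:
Single dilution = V_total / V_sample = 99.5 / 1.76 ≈ 56.534091
Number of dilutions = 2
Total DF = (99.5 / 1.76)^2 (full precision, rounded at the end) = 3196.10

3196.10


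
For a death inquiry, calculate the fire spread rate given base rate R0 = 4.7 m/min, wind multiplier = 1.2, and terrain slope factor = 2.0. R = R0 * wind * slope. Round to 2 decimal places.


Fire spread rate calculation:
R = R0 * wind_factor * slope_factor
= 4.7 * 1.2 * 2.0
= 5.64 * 2.0
= 11.28 m/min

11.28


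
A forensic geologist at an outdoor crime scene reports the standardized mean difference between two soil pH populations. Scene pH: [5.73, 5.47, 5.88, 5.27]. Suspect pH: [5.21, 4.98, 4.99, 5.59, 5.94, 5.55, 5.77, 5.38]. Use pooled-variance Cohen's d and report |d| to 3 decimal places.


Pooled-variance Cohen's d for soil pH comparison:
Scene mean = 22.35 / 4 = 5.5875
Suspect mean = 43.41 / 8 = 5.42625
Scene sample variance s_s^2 = 0.073492
Suspect sample variance s_c^2 = 0.123227
Pooled variance = ((n_s-1)*s_s^2 + (n_c-1)*s_c^2) / (n_s + n_c - 2) = 0.108306
Pooled SD = sqrt(0.108306) = 0.329099
Mean difference = 0.16125
|d| = |0.16125| / 0.329099 = 0.490

0.490
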